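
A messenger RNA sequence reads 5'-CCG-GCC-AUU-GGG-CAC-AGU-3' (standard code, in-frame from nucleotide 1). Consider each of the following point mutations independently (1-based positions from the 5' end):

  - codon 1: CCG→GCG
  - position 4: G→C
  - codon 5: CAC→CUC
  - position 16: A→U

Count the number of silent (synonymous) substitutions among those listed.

0

Codon 1: CCG (Pro) → GCG (Ala) — missense.
Codon 2: GCC (Ala) → CCC (Pro) — missense.
Codon 5: CAC (His) → CUC (Leu) — missense.
Codon 6: AGU (Ser) → UGU (Cys) — missense.
Synonymous: 0 of 4.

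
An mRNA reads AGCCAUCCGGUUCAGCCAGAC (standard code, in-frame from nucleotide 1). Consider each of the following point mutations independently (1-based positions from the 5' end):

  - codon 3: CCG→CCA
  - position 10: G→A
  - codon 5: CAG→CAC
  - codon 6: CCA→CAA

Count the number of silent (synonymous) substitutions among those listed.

1

Codon 3: CCG (Pro) → CCA (Pro) — synonymous.
Codon 4: GUU (Val) → AUU (Ile) — missense.
Codon 5: CAG (Gln) → CAC (His) — missense.
Codon 6: CCA (Pro) → CAA (Gln) — missense.
Synonymous: 1 of 4.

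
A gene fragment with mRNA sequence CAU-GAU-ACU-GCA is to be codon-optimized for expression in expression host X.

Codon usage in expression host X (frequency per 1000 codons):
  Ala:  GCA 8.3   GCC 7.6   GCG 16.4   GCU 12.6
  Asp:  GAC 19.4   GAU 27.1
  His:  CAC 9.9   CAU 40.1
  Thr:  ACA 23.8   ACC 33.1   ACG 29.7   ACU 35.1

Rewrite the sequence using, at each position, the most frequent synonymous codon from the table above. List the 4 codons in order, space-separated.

CAU GAU ACU GCG

Codon 1 (His): best is CAU at 40.1.
Codon 2 (Asp): best is GAU at 27.1.
Codon 3 (Thr): best is ACU at 35.1.
Codon 4 (Ala): best is GCG at 16.4.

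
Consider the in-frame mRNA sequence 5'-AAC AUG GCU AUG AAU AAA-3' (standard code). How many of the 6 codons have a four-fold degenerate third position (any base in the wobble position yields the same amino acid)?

Codon 1 AAC (Asn): third position 2-fold.
Codon 2 AUG (Met): third position 1-fold.
Codon 3 GCU (Ala): third position 4-fold.
Codon 4 AUG (Met): third position 1-fold.
Codon 5 AAU (Asn): third position 2-fold.
Codon 6 AAA (Lys): third position 2-fold.
Four-fold degenerate third positions: 1.

1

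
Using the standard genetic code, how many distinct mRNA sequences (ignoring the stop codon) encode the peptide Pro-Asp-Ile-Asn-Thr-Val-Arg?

Pro: 4 codons.
Asp: 2 codons.
Ile: 3 codons.
Asn: 2 codons.
Thr: 4 codons.
Val: 4 codons.
Arg: 6 codons.
4 × 2 × 3 × 2 × 4 × 4 × 6 = 4608.

4608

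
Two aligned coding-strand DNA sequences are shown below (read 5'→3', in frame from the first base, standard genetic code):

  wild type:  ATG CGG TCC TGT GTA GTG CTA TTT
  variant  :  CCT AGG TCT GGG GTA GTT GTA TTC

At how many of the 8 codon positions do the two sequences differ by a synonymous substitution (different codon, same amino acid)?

Codon 1: ATG Met / CCT Pro — nonsynonymous.
Codon 2: CGG Arg / AGG Arg — synonymous.
Codon 3: TCC Ser / TCT Ser — synonymous.
Codon 4: TGT Cys / GGG Gly — nonsynonymous.
Codon 5: GTA Val / GTA Val — identical.
Codon 6: GTG Val / GTT Val — synonymous.
Codon 7: CTA Leu / GTA Val — nonsynonymous.
Codon 8: TTT Phe / TTC Phe — synonymous.
Synonymous differences: 4.

4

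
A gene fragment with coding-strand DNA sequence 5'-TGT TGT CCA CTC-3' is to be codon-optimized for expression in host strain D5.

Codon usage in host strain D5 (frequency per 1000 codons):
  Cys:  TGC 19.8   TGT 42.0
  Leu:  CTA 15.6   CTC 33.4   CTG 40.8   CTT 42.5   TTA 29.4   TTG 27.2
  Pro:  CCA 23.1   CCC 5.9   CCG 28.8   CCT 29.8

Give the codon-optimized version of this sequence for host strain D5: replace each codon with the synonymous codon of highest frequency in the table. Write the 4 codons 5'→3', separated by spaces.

TGT TGT CCT CTT

Codon 1 (Cys): best is TGT at 42.0.
Codon 2 (Cys): best is TGT at 42.0.
Codon 3 (Pro): best is CCT at 29.8.
Codon 4 (Leu): best is CTT at 42.5.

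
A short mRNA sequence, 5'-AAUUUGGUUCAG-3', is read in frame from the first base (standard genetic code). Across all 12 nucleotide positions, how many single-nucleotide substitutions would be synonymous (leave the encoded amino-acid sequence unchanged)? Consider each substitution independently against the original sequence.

7

Codon 1 (AAU, Asn): 1 synonymous substitution.
Codon 2 (UUG, Leu): 2 synonymous substitutions.
Codon 3 (GUU, Val): 3 synonymous substitutions.
Codon 4 (CAG, Gln): 1 synonymous substitution.
Total: 1 + 2 + 3 + 1 = 7.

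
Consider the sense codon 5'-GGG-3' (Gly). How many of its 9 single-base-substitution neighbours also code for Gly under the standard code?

Position 1: none → 0 synonymous.
Position 2: none → 0 synonymous.
Position 3: GGT, GGC, GGA → 3 synonymous.
Total: 0 + 0 + 3 = 3.

3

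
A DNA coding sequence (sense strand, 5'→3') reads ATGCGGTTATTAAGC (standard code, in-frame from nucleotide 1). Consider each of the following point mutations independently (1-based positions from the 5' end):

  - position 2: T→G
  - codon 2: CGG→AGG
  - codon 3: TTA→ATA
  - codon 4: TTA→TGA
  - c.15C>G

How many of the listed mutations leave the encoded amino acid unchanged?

Codon 1: ATG (Met) → AGG (Arg) — missense.
Codon 2: CGG (Arg) → AGG (Arg) — synonymous.
Codon 3: TTA (Leu) → ATA (Ile) — missense.
Codon 4: TTA (Leu) → TGA (Stop) — nonsense.
Codon 5: AGC (Ser) → AGG (Arg) — missense.
Synonymous: 1 of 5.

1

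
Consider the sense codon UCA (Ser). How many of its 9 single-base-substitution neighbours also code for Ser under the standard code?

3

Position 1: none → 0 synonymous.
Position 2: none → 0 synonymous.
Position 3: UCU, UCC, UCG → 3 synonymous.
Total: 0 + 0 + 3 = 3.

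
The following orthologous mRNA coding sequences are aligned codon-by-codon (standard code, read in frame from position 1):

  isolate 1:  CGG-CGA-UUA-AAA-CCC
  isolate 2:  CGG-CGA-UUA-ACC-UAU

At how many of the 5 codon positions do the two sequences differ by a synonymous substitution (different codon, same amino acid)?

0

Codon 1: CGG Arg / CGG Arg — identical.
Codon 2: CGA Arg / CGA Arg — identical.
Codon 3: UUA Leu / UUA Leu — identical.
Codon 4: AAA Lys / ACC Thr — nonsynonymous.
Codon 5: CCC Pro / UAU Tyr — nonsynonymous.
Synonymous differences: 0.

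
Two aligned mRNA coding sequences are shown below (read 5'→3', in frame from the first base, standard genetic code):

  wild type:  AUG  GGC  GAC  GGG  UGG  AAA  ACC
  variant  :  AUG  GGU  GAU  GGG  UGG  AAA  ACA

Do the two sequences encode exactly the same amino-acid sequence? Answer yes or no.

yes

Codon 1: AUG Met / AUG Met — identical.
Codon 2: GGC Gly / GGU Gly — synonymous.
Codon 3: GAC Asp / GAU Asp — synonymous.
Codon 4: GGG Gly / GGG Gly — identical.
Codon 5: UGG Trp / UGG Trp — identical.
Codon 6: AAA Lys / AAA Lys — identical.
Codon 7: ACC Thr / ACA Thr — synonymous.
Nonsynonymous differences: 0 → same protein.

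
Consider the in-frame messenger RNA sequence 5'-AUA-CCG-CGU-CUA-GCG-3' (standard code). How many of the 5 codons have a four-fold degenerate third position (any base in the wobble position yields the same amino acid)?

Codon 1 AUA (Ile): third position 3-fold.
Codon 2 CCG (Pro): third position 4-fold.
Codon 3 CGU (Arg): third position 4-fold.
Codon 4 CUA (Leu): third position 4-fold.
Codon 5 GCG (Ala): third position 4-fold.
Four-fold degenerate third positions: 4.

4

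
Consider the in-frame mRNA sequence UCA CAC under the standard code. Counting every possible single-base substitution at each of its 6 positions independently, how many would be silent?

Codon 1 (UCA, Ser): 3 synonymous substitutions.
Codon 2 (CAC, His): 1 synonymous substitution.
Total: 3 + 1 = 4.

4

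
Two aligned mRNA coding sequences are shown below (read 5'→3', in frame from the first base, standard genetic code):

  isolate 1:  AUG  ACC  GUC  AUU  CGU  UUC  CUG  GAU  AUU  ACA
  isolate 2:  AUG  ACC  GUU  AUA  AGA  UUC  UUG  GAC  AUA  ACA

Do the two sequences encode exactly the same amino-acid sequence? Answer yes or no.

yes

Codon 1: AUG Met / AUG Met — identical.
Codon 2: ACC Thr / ACC Thr — identical.
Codon 3: GUC Val / GUU Val — synonymous.
Codon 4: AUU Ile / AUA Ile — synonymous.
Codon 5: CGU Arg / AGA Arg — synonymous.
Codon 6: UUC Phe / UUC Phe — identical.
Codon 7: CUG Leu / UUG Leu — synonymous.
Codon 8: GAU Asp / GAC Asp — synonymous.
Codon 9: AUU Ile / AUA Ile — synonymous.
Codon 10: ACA Thr / ACA Thr — identical.
Nonsynonymous differences: 0 → same protein.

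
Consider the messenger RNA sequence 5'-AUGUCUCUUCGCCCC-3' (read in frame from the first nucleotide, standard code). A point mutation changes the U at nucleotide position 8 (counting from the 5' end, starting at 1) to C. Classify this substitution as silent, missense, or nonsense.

Position 8 falls in codon 3: CUU → Leu.
After the substitution the codon is CCU → Pro.
Leu ≠ Pro, so this is a missense mutation.

missense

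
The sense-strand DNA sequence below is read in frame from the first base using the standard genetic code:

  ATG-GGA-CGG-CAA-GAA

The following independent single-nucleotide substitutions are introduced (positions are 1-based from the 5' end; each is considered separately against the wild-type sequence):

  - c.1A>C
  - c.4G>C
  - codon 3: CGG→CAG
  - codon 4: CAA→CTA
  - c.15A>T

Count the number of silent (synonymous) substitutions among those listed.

0

Codon 1: ATG (Met) → CTG (Leu) — missense.
Codon 2: GGA (Gly) → CGA (Arg) — missense.
Codon 3: CGG (Arg) → CAG (Gln) — missense.
Codon 4: CAA (Gln) → CTA (Leu) — missense.
Codon 5: GAA (Glu) → GAT (Asp) — missense.
Synonymous: 0 of 5.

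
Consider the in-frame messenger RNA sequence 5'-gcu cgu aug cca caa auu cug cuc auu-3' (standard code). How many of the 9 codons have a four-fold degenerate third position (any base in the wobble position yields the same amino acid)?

Codon 1 GCU (Ala): third position 4-fold.
Codon 2 CGU (Arg): third position 4-fold.
Codon 3 AUG (Met): third position 1-fold.
Codon 4 CCA (Pro): third position 4-fold.
Codon 5 CAA (Gln): third position 2-fold.
Codon 6 AUU (Ile): third position 3-fold.
Codon 7 CUG (Leu): third position 4-fold.
Codon 8 CUC (Leu): third position 4-fold.
Codon 9 AUU (Ile): third position 3-fold.
Four-fold degenerate third positions: 5.

5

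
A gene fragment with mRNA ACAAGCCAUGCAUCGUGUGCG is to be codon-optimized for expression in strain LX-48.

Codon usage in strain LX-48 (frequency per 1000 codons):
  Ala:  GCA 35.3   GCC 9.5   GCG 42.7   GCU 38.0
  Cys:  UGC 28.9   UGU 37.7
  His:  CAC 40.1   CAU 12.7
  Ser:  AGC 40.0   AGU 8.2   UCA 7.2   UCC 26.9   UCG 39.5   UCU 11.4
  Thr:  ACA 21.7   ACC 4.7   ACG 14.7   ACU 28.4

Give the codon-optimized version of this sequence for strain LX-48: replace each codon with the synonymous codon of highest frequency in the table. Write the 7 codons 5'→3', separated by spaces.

Codon 1 (Thr): best is ACU at 28.4.
Codon 2 (Ser): best is AGC at 40.0.
Codon 3 (His): best is CAC at 40.1.
Codon 4 (Ala): best is GCG at 42.7.
Codon 5 (Ser): best is AGC at 40.0.
Codon 6 (Cys): best is UGU at 37.7.
Codon 7 (Ala): best is GCG at 42.7.

ACU AGC CAC GCG AGC UGU GCG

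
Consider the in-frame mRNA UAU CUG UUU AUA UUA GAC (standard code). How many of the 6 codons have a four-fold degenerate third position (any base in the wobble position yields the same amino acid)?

1

Codon 1 UAU (Tyr): third position 2-fold.
Codon 2 CUG (Leu): third position 4-fold.
Codon 3 UUU (Phe): third position 2-fold.
Codon 4 AUA (Ile): third position 3-fold.
Codon 5 UUA (Leu): third position 2-fold.
Codon 6 GAC (Asp): third position 2-fold.
Four-fold degenerate third positions: 1.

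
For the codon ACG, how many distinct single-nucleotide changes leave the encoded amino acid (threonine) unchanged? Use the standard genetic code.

3

Position 1: none → 0 synonymous.
Position 2: none → 0 synonymous.
Position 3: ACT, ACC, ACA → 3 synonymous.
Total: 0 + 0 + 3 = 3.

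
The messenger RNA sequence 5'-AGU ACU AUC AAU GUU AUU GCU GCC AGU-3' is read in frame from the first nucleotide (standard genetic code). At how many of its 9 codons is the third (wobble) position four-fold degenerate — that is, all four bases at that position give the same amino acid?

4

Codon 1 AGU (Ser): third position 2-fold.
Codon 2 ACU (Thr): third position 4-fold.
Codon 3 AUC (Ile): third position 3-fold.
Codon 4 AAU (Asn): third position 2-fold.
Codon 5 GUU (Val): third position 4-fold.
Codon 6 AUU (Ile): third position 3-fold.
Codon 7 GCU (Ala): third position 4-fold.
Codon 8 GCC (Ala): third position 4-fold.
Codon 9 AGU (Ser): third position 2-fold.
Four-fold degenerate third positions: 4.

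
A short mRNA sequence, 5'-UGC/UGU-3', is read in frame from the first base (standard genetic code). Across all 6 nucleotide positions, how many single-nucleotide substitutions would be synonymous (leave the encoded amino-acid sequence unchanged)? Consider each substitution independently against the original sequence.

Codon 1 (UGC, Cys): 1 synonymous substitution.
Codon 2 (UGU, Cys): 1 synonymous substitution.
Total: 1 + 1 = 2.

2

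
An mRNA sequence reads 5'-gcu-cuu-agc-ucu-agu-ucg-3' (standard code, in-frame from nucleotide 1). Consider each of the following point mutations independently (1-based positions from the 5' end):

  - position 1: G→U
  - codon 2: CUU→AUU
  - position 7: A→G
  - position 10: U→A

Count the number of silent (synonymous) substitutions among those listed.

0

Codon 1: GCU (Ala) → UCU (Ser) — missense.
Codon 2: CUU (Leu) → AUU (Ile) — missense.
Codon 3: AGC (Ser) → GGC (Gly) — missense.
Codon 4: UCU (Ser) → ACU (Thr) — missense.
Synonymous: 0 of 4.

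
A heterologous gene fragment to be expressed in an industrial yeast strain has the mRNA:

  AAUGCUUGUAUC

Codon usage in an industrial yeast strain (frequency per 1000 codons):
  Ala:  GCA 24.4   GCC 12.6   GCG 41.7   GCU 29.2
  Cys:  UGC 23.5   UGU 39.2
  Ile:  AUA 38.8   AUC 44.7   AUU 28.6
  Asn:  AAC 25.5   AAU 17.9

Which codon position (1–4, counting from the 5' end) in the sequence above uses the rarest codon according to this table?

1

Codon 1 AAU (Asn): 17.9 per 1000.
Codon 2 GCU (Ala): 29.2 per 1000.
Codon 3 UGU (Cys): 39.2 per 1000.
Codon 4 AUC (Ile): 44.7 per 1000.
Lowest frequency is 17.9 at codon 1.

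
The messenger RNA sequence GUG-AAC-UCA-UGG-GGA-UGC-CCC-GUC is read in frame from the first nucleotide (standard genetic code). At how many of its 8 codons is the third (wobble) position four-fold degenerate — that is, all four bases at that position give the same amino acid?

5

Codon 1 GUG (Val): third position 4-fold.
Codon 2 AAC (Asn): third position 2-fold.
Codon 3 UCA (Ser): third position 4-fold.
Codon 4 UGG (Trp): third position 1-fold.
Codon 5 GGA (Gly): third position 4-fold.
Codon 6 UGC (Cys): third position 2-fold.
Codon 7 CCC (Pro): third position 4-fold.
Codon 8 GUC (Val): third position 4-fold.
Four-fold degenerate third positions: 5.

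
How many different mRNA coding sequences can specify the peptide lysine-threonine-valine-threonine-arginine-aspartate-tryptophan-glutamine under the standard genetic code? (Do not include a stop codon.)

3072

Lys: 2 codons.
Thr: 4 codons.
Val: 4 codons.
Thr: 4 codons.
Arg: 6 codons.
Asp: 2 codons.
Trp: 1 codon.
Gln: 2 codons.
2 × 4 × 4 × 4 × 6 × 2 × 1 × 2 = 3072.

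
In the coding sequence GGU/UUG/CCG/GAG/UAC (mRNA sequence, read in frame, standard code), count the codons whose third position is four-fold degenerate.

Codon 1 GGU (Gly): third position 4-fold.
Codon 2 UUG (Leu): third position 2-fold.
Codon 3 CCG (Pro): third position 4-fold.
Codon 4 GAG (Glu): third position 2-fold.
Codon 5 UAC (Tyr): third position 2-fold.
Four-fold degenerate third positions: 2.

2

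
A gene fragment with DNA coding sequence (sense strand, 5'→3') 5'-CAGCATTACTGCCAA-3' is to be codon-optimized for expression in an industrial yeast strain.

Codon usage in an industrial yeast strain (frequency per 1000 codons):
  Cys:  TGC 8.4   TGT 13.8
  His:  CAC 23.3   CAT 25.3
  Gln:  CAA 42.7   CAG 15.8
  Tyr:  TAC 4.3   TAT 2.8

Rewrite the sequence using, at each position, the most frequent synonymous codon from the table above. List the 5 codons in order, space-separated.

Codon 1 (Gln): best is CAA at 42.7.
Codon 2 (His): best is CAT at 25.3.
Codon 3 (Tyr): best is TAC at 4.3.
Codon 4 (Cys): best is TGT at 13.8.
Codon 5 (Gln): best is CAA at 42.7.

CAA CAT TAC TGT CAA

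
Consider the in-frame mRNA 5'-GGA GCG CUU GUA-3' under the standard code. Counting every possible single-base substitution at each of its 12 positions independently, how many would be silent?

Codon 1 (GGA, Gly): 3 synonymous substitutions.
Codon 2 (GCG, Ala): 3 synonymous substitutions.
Codon 3 (CUU, Leu): 3 synonymous substitutions.
Codon 4 (GUA, Val): 3 synonymous substitutions.
Total: 3 + 3 + 3 + 3 = 12.

12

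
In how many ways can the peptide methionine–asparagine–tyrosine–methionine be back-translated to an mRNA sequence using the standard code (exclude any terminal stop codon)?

4

Met: 1 codon.
Asn: 2 codons.
Tyr: 2 codons.
Met: 1 codon.
1 × 2 × 2 × 1 = 4.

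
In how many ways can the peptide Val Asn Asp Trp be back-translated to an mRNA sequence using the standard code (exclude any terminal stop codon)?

16

Val: 4 codons.
Asn: 2 codons.
Asp: 2 codons.
Trp: 1 codon.
4 × 2 × 2 × 1 = 16.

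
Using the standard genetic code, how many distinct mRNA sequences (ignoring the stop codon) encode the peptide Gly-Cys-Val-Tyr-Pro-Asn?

512

Gly: 4 codons.
Cys: 2 codons.
Val: 4 codons.
Tyr: 2 codons.
Pro: 4 codons.
Asn: 2 codons.
4 × 2 × 4 × 2 × 4 × 2 = 512.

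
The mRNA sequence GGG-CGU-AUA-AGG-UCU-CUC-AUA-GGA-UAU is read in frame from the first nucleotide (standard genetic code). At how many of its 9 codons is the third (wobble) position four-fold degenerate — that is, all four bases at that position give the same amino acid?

Codon 1 GGG (Gly): third position 4-fold.
Codon 2 CGU (Arg): third position 4-fold.
Codon 3 AUA (Ile): third position 3-fold.
Codon 4 AGG (Arg): third position 2-fold.
Codon 5 UCU (Ser): third position 4-fold.
Codon 6 CUC (Leu): third position 4-fold.
Codon 7 AUA (Ile): third position 3-fold.
Codon 8 GGA (Gly): third position 4-fold.
Codon 9 UAU (Tyr): third position 2-fold.
Four-fold degenerate third positions: 5.

5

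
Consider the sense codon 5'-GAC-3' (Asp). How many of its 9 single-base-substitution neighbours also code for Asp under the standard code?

1

Position 1: none → 0 synonymous.
Position 2: none → 0 synonymous.
Position 3: GAT → 1 synonymous.
Total: 0 + 0 + 1 = 1.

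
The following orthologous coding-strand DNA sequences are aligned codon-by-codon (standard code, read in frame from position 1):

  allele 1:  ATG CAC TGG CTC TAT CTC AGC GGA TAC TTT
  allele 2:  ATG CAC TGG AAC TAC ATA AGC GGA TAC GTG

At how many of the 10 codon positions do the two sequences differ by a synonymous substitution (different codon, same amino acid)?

1

Codon 1: ATG Met / ATG Met — identical.
Codon 2: CAC His / CAC His — identical.
Codon 3: TGG Trp / TGG Trp — identical.
Codon 4: CTC Leu / AAC Asn — nonsynonymous.
Codon 5: TAT Tyr / TAC Tyr — synonymous.
Codon 6: CTC Leu / ATA Ile — nonsynonymous.
Codon 7: AGC Ser / AGC Ser — identical.
Codon 8: GGA Gly / GGA Gly — identical.
Codon 9: TAC Tyr / TAC Tyr — identical.
Codon 10: TTT Phe / GTG Val — nonsynonymous.
Synonymous differences: 1.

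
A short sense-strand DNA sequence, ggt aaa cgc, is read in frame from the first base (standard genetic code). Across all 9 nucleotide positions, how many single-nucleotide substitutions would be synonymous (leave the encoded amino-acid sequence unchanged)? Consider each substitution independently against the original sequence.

Codon 1 (GGT, Gly): 3 synonymous substitutions.
Codon 2 (AAA, Lys): 1 synonymous substitution.
Codon 3 (CGC, Arg): 3 synonymous substitutions.
Total: 3 + 1 + 3 = 7.

7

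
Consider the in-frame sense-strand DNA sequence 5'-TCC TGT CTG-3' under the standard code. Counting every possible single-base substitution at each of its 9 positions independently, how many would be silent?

8

Codon 1 (TCC, Ser): 3 synonymous substitutions.
Codon 2 (TGT, Cys): 1 synonymous substitution.
Codon 3 (CTG, Leu): 4 synonymous substitutions.
Total: 3 + 1 + 4 = 8.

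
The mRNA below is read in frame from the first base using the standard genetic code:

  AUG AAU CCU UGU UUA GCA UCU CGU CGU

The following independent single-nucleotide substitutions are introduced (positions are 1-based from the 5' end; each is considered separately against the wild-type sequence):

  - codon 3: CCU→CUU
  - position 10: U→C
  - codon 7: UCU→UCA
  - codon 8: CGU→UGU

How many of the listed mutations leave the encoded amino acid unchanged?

Codon 3: CCU (Pro) → CUU (Leu) — missense.
Codon 4: UGU (Cys) → CGU (Arg) — missense.
Codon 7: UCU (Ser) → UCA (Ser) — synonymous.
Codon 8: CGU (Arg) → UGU (Cys) — missense.
Synonymous: 1 of 4.

1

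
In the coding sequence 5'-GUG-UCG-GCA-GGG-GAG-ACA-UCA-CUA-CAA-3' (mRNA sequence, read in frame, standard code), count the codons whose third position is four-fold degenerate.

7

Codon 1 GUG (Val): third position 4-fold.
Codon 2 UCG (Ser): third position 4-fold.
Codon 3 GCA (Ala): third position 4-fold.
Codon 4 GGG (Gly): third position 4-fold.
Codon 5 GAG (Glu): third position 2-fold.
Codon 6 ACA (Thr): third position 4-fold.
Codon 7 UCA (Ser): third position 4-fold.
Codon 8 CUA (Leu): third position 4-fold.
Codon 9 CAA (Gln): third position 2-fold.
Four-fold degenerate third positions: 7.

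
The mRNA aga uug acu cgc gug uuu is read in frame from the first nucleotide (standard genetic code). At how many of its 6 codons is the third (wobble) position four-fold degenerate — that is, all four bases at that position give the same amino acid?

Codon 1 AGA (Arg): third position 2-fold.
Codon 2 UUG (Leu): third position 2-fold.
Codon 3 ACU (Thr): third position 4-fold.
Codon 4 CGC (Arg): third position 4-fold.
Codon 5 GUG (Val): third position 4-fold.
Codon 6 UUU (Phe): third position 2-fold.
Four-fold degenerate third positions: 3.

3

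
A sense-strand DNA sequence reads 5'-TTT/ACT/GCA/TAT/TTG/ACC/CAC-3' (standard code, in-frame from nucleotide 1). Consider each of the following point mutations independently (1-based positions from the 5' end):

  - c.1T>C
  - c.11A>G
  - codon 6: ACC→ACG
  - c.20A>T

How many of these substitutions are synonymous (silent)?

Codon 1: TTT (Phe) → CTT (Leu) — missense.
Codon 4: TAT (Tyr) → TGT (Cys) — missense.
Codon 6: ACC (Thr) → ACG (Thr) — synonymous.
Codon 7: CAC (His) → CTC (Leu) — missense.
Synonymous: 1 of 4.

1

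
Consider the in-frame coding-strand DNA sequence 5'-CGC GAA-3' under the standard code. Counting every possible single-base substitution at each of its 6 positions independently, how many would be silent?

Codon 1 (CGC, Arg): 3 synonymous substitutions.
Codon 2 (GAA, Glu): 1 synonymous substitution.
Total: 3 + 1 = 4.

4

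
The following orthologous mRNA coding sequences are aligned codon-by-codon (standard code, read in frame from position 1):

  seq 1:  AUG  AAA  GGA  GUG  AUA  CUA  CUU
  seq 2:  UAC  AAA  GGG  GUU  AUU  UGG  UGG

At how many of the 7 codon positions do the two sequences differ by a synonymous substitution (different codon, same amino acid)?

3

Codon 1: AUG Met / UAC Tyr — nonsynonymous.
Codon 2: AAA Lys / AAA Lys — identical.
Codon 3: GGA Gly / GGG Gly — synonymous.
Codon 4: GUG Val / GUU Val — synonymous.
Codon 5: AUA Ile / AUU Ile — synonymous.
Codon 6: CUA Leu / UGG Trp — nonsynonymous.
Codon 7: CUU Leu / UGG Trp — nonsynonymous.
Synonymous differences: 3.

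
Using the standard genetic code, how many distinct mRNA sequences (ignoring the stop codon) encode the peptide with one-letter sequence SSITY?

Ser: 6 codons.
Ser: 6 codons.
Ile: 3 codons.
Thr: 4 codons.
Tyr: 2 codons.
6 × 6 × 3 × 4 × 2 = 864.

864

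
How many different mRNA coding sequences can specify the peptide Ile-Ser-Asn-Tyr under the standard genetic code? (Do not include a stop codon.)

Ile: 3 codons.
Ser: 6 codons.
Asn: 2 codons.
Tyr: 2 codons.
3 × 6 × 2 × 2 = 72.

72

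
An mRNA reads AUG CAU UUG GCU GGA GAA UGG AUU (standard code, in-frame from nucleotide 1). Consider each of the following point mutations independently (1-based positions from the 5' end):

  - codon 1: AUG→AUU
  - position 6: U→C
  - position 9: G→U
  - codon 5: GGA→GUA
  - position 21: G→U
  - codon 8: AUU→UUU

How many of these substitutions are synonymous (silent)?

Codon 1: AUG (Met) → AUU (Ile) — missense.
Codon 2: CAU (His) → CAC (His) — synonymous.
Codon 3: UUG (Leu) → UUU (Phe) — missense.
Codon 5: GGA (Gly) → GUA (Val) — missense.
Codon 7: UGG (Trp) → UGU (Cys) — missense.
Codon 8: AUU (Ile) → UUU (Phe) — missense.
Synonymous: 1 of 6.

1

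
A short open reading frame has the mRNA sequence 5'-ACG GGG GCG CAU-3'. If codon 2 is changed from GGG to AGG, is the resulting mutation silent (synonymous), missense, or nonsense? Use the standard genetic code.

Position 4 falls in codon 2: GGG → Gly.
After the substitution the codon is AGG → Arg.
Gly ≠ Arg, so this is a missense mutation.

missense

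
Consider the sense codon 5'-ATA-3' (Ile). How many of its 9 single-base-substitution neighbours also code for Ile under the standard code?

Position 1: none → 0 synonymous.
Position 2: none → 0 synonymous.
Position 3: ATT, ATC → 2 synonymous.
Total: 0 + 0 + 2 = 2.

2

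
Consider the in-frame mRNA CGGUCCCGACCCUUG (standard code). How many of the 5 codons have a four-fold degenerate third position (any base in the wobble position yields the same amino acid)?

4

Codon 1 CGG (Arg): third position 4-fold.
Codon 2 UCC (Ser): third position 4-fold.
Codon 3 CGA (Arg): third position 4-fold.
Codon 4 CCC (Pro): third position 4-fold.
Codon 5 UUG (Leu): third position 2-fold.
Four-fold degenerate third positions: 4.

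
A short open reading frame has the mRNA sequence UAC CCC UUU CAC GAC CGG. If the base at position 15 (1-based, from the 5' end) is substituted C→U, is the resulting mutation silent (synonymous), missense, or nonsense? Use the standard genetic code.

silent

Position 15 falls in codon 5: GAC → Asp.
After the substitution the codon is GAU → Asp.
Both encode Asp, so the change is synonymous.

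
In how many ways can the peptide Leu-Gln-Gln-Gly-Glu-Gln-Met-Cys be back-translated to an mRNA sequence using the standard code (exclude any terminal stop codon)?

Leu: 6 codons.
Gln: 2 codons.
Gln: 2 codons.
Gly: 4 codons.
Glu: 2 codons.
Gln: 2 codons.
Met: 1 codon.
Cys: 2 codons.
6 × 2 × 2 × 4 × 2 × 2 × 1 × 2 = 768.

768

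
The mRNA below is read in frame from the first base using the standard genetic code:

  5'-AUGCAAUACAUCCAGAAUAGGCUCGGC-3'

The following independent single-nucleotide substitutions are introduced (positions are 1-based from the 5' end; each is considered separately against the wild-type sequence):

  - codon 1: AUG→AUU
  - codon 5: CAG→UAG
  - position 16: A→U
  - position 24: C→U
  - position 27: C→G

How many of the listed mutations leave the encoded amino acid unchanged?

Codon 1: AUG (Met) → AUU (Ile) — missense.
Codon 5: CAG (Gln) → UAG (Stop) — nonsense.
Codon 6: AAU (Asn) → UAU (Tyr) — missense.
Codon 8: CUC (Leu) → CUU (Leu) — synonymous.
Codon 9: GGC (Gly) → GGG (Gly) — synonymous.
Synonymous: 2 of 5.

2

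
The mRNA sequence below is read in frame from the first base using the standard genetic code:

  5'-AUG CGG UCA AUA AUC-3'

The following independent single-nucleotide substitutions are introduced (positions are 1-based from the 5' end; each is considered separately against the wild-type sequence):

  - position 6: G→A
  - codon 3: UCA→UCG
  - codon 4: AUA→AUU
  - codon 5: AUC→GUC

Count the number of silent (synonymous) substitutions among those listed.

Codon 2: CGG (Arg) → CGA (Arg) — synonymous.
Codon 3: UCA (Ser) → UCG (Ser) — synonymous.
Codon 4: AUA (Ile) → AUU (Ile) — synonymous.
Codon 5: AUC (Ile) → GUC (Val) — missense.
Synonymous: 3 of 4.

3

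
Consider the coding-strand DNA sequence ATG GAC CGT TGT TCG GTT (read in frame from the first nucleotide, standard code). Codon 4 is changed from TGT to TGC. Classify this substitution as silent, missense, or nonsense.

silent

Position 12 falls in codon 4: TGT → Cys.
After the substitution the codon is TGC → Cys.
Both encode Cys, so the change is synonymous.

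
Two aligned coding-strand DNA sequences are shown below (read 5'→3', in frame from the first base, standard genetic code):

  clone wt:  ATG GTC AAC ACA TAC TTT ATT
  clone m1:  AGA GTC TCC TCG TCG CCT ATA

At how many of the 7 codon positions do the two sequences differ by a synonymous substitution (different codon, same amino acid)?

Codon 1: ATG Met / AGA Arg — nonsynonymous.
Codon 2: GTC Val / GTC Val — identical.
Codon 3: AAC Asn / TCC Ser — nonsynonymous.
Codon 4: ACA Thr / TCG Ser — nonsynonymous.
Codon 5: TAC Tyr / TCG Ser — nonsynonymous.
Codon 6: TTT Phe / CCT Pro — nonsynonymous.
Codon 7: ATT Ile / ATA Ile — synonymous.
Synonymous differences: 1.

1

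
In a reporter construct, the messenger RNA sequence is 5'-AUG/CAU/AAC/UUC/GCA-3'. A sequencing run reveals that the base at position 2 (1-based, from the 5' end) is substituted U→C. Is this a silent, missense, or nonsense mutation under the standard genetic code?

Position 2 falls in codon 1: AUG → Met.
After the substitution the codon is ACG → Thr.
Met ≠ Thr, so this is a missense mutation.

missense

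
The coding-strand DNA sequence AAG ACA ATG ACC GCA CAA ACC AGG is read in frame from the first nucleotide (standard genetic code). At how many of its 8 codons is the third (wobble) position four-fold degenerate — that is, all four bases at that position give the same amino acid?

4

Codon 1 AAG (Lys): third position 2-fold.
Codon 2 ACA (Thr): third position 4-fold.
Codon 3 ATG (Met): third position 1-fold.
Codon 4 ACC (Thr): third position 4-fold.
Codon 5 GCA (Ala): third position 4-fold.
Codon 6 CAA (Gln): third position 2-fold.
Codon 7 ACC (Thr): third position 4-fold.
Codon 8 AGG (Arg): third position 2-fold.
Four-fold degenerate third positions: 4.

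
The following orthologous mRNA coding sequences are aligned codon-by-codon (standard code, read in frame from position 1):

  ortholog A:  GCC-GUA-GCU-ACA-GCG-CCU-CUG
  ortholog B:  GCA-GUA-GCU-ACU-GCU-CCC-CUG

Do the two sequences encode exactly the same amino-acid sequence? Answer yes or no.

yes

Codon 1: GCC Ala / GCA Ala — synonymous.
Codon 2: GUA Val / GUA Val — identical.
Codon 3: GCU Ala / GCU Ala — identical.
Codon 4: ACA Thr / ACU Thr — synonymous.
Codon 5: GCG Ala / GCU Ala — synonymous.
Codon 6: CCU Pro / CCC Pro — synonymous.
Codon 7: CUG Leu / CUG Leu — identical.
Nonsynonymous differences: 0 → same protein.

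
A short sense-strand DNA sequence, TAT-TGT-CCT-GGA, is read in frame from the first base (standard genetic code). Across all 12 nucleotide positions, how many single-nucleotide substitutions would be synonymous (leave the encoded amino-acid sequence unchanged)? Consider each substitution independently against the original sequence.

Codon 1 (TAT, Tyr): 1 synonymous substitution.
Codon 2 (TGT, Cys): 1 synonymous substitution.
Codon 3 (CCT, Pro): 3 synonymous substitutions.
Codon 4 (GGA, Gly): 3 synonymous substitutions.
Total: 1 + 1 + 3 + 3 = 8.

8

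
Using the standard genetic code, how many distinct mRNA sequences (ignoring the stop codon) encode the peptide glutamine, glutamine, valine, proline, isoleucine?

Gln: 2 codons.
Gln: 2 codons.
Val: 4 codons.
Pro: 4 codons.
Ile: 3 codons.
2 × 2 × 4 × 4 × 3 = 192.

192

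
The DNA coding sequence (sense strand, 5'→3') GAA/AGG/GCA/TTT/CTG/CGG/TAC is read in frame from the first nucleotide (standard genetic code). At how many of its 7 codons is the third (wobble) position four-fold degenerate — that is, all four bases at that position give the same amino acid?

Codon 1 GAA (Glu): third position 2-fold.
Codon 2 AGG (Arg): third position 2-fold.
Codon 3 GCA (Ala): third position 4-fold.
Codon 4 TTT (Phe): third position 2-fold.
Codon 5 CTG (Leu): third position 4-fold.
Codon 6 CGG (Arg): third position 4-fold.
Codon 7 TAC (Tyr): third position 2-fold.
Four-fold degenerate third positions: 3.

3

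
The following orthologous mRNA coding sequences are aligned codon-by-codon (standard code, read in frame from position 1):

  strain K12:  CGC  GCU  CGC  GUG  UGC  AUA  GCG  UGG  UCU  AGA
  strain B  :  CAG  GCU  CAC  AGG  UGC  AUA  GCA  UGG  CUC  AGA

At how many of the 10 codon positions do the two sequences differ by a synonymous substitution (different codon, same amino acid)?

Codon 1: CGC Arg / CAG Gln — nonsynonymous.
Codon 2: GCU Ala / GCU Ala — identical.
Codon 3: CGC Arg / CAC His — nonsynonymous.
Codon 4: GUG Val / AGG Arg — nonsynonymous.
Codon 5: UGC Cys / UGC Cys — identical.
Codon 6: AUA Ile / AUA Ile — identical.
Codon 7: GCG Ala / GCA Ala — synonymous.
Codon 8: UGG Trp / UGG Trp — identical.
Codon 9: UCU Ser / CUC Leu — nonsynonymous.
Codon 10: AGA Arg / AGA Arg — identical.
Synonymous differences: 1.

1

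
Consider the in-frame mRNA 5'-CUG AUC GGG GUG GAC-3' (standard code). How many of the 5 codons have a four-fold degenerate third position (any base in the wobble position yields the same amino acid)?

3

Codon 1 CUG (Leu): third position 4-fold.
Codon 2 AUC (Ile): third position 3-fold.
Codon 3 GGG (Gly): third position 4-fold.
Codon 4 GUG (Val): third position 4-fold.
Codon 5 GAC (Asp): third position 2-fold.
Four-fold degenerate third positions: 3.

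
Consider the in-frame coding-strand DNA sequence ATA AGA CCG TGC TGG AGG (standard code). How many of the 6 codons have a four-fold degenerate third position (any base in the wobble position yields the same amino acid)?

Codon 1 ATA (Ile): third position 3-fold.
Codon 2 AGA (Arg): third position 2-fold.
Codon 3 CCG (Pro): third position 4-fold.
Codon 4 TGC (Cys): third position 2-fold.
Codon 5 TGG (Trp): third position 1-fold.
Codon 6 AGG (Arg): third position 2-fold.
Four-fold degenerate third positions: 1.

1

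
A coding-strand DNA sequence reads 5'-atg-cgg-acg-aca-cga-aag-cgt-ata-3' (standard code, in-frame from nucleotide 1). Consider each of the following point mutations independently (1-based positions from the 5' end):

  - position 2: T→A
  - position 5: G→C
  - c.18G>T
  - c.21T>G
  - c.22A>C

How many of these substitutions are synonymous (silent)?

Codon 1: ATG (Met) → AAG (Lys) — missense.
Codon 2: CGG (Arg) → CCG (Pro) — missense.
Codon 6: AAG (Lys) → AAT (Asn) — missense.
Codon 7: CGT (Arg) → CGG (Arg) — synonymous.
Codon 8: ATA (Ile) → CTA (Leu) — missense.
Synonymous: 1 of 5.

1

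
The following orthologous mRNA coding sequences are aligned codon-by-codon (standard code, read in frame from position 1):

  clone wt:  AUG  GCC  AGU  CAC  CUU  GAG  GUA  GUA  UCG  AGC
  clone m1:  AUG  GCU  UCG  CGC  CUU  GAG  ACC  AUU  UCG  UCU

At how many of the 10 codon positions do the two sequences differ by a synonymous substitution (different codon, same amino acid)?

Codon 1: AUG Met / AUG Met — identical.
Codon 2: GCC Ala / GCU Ala — synonymous.
Codon 3: AGU Ser / UCG Ser — synonymous.
Codon 4: CAC His / CGC Arg — nonsynonymous.
Codon 5: CUU Leu / CUU Leu — identical.
Codon 6: GAG Glu / GAG Glu — identical.
Codon 7: GUA Val / ACC Thr — nonsynonymous.
Codon 8: GUA Val / AUU Ile — nonsynonymous.
Codon 9: UCG Ser / UCG Ser — identical.
Codon 10: AGC Ser / UCU Ser — synonymous.
Synonymous differences: 3.

3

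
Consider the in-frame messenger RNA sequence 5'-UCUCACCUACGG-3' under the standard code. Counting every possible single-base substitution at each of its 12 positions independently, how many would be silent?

12

Codon 1 (UCU, Ser): 3 synonymous substitutions.
Codon 2 (CAC, His): 1 synonymous substitution.
Codon 3 (CUA, Leu): 4 synonymous substitutions.
Codon 4 (CGG, Arg): 4 synonymous substitutions.
Total: 3 + 1 + 4 + 4 = 12.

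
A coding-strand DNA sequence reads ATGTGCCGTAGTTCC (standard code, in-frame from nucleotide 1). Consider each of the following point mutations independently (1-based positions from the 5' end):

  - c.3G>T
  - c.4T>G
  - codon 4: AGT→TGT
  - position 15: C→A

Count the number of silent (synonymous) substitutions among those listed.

1

Codon 1: ATG (Met) → ATT (Ile) — missense.
Codon 2: TGC (Cys) → GGC (Gly) — missense.
Codon 4: AGT (Ser) → TGT (Cys) — missense.
Codon 5: TCC (Ser) → TCA (Ser) — synonymous.
Synonymous: 1 of 4.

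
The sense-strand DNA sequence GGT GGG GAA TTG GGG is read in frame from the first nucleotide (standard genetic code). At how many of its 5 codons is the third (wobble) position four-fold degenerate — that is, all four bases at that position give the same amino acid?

3

Codon 1 GGT (Gly): third position 4-fold.
Codon 2 GGG (Gly): third position 4-fold.
Codon 3 GAA (Glu): third position 2-fold.
Codon 4 TTG (Leu): third position 2-fold.
Codon 5 GGG (Gly): third position 4-fold.
Four-fold degenerate third positions: 3.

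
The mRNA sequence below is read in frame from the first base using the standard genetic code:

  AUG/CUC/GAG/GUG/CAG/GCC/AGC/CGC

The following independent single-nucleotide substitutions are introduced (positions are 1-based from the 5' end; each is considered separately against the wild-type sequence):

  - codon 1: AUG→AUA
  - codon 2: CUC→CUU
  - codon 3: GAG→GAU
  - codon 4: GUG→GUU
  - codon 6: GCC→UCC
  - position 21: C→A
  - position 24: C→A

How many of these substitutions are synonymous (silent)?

Codon 1: AUG (Met) → AUA (Ile) — missense.
Codon 2: CUC (Leu) → CUU (Leu) — synonymous.
Codon 3: GAG (Glu) → GAU (Asp) — missense.
Codon 4: GUG (Val) → GUU (Val) — synonymous.
Codon 6: GCC (Ala) → UCC (Ser) — missense.
Codon 7: AGC (Ser) → AGA (Arg) — missense.
Codon 8: CGC (Arg) → CGA (Arg) — synonymous.
Synonymous: 3 of 7.

3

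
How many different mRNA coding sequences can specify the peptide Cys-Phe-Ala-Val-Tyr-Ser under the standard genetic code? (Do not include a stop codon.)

768

Cys: 2 codons.
Phe: 2 codons.
Ala: 4 codons.
Val: 4 codons.
Tyr: 2 codons.
Ser: 6 codons.
2 × 2 × 4 × 4 × 2 × 6 = 768.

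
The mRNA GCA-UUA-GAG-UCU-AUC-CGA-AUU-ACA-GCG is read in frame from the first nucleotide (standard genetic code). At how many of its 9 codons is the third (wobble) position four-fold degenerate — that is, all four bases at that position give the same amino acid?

5

Codon 1 GCA (Ala): third position 4-fold.
Codon 2 UUA (Leu): third position 2-fold.
Codon 3 GAG (Glu): third position 2-fold.
Codon 4 UCU (Ser): third position 4-fold.
Codon 5 AUC (Ile): third position 3-fold.
Codon 6 CGA (Arg): third position 4-fold.
Codon 7 AUU (Ile): third position 3-fold.
Codon 8 ACA (Thr): third position 4-fold.
Codon 9 GCG (Ala): third position 4-fold.
Four-fold degenerate third positions: 5.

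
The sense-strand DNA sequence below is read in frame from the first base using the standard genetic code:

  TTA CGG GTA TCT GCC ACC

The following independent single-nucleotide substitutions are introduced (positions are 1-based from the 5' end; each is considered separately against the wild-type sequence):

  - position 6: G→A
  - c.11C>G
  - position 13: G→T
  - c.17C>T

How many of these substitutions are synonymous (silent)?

Codon 2: CGG (Arg) → CGA (Arg) — synonymous.
Codon 4: TCT (Ser) → TGT (Cys) — missense.
Codon 5: GCC (Ala) → TCC (Ser) — missense.
Codon 6: ACC (Thr) → ATC (Ile) — missense.
Synonymous: 1 of 4.

1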